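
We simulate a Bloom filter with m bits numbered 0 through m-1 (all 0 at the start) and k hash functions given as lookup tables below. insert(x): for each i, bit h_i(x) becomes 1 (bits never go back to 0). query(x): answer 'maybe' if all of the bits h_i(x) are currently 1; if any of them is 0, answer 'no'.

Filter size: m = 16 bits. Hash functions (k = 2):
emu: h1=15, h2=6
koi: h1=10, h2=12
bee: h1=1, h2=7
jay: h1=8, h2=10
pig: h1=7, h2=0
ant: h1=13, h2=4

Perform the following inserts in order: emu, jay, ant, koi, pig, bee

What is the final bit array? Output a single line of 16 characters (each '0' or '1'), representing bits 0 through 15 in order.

Start: bits=0000000000000000
After insert 'emu': sets bits 6 15 -> bits=0000001000000001
After insert 'jay': sets bits 8 10 -> bits=0000001010100001
After insert 'ant': sets bits 4 13 -> bits=0000101010100101
After insert 'koi': sets bits 10 12 -> bits=0000101010101101
After insert 'pig': sets bits 0 7 -> bits=1000101110101101
After insert 'bee': sets bits 1 7 -> bits=1100101110101101

Answer: 1100101110101101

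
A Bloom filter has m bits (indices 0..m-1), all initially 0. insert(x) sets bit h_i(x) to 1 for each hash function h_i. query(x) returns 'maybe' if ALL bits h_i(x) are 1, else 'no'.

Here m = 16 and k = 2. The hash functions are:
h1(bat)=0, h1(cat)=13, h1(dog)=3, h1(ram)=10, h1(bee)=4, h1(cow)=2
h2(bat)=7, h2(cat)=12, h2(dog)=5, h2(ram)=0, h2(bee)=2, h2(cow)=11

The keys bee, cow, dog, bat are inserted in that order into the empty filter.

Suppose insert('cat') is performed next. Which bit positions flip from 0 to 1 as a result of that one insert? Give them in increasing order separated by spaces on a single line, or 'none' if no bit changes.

Start: bits=0000000000000000
After insert 'bee': sets bits 2 4 -> bits=0010100000000000
After insert 'cow': sets bits 2 11 -> bits=0010100000010000
After insert 'dog': sets bits 3 5 -> bits=0011110000010000
After insert 'bat': sets bits 0 7 -> bits=1011110100010000
insert 'cat' would touch bits 12 13; currently bit12=0, bit13=0
Bits that are 0 among those (would change 0->1): 12 13

Answer: 12 13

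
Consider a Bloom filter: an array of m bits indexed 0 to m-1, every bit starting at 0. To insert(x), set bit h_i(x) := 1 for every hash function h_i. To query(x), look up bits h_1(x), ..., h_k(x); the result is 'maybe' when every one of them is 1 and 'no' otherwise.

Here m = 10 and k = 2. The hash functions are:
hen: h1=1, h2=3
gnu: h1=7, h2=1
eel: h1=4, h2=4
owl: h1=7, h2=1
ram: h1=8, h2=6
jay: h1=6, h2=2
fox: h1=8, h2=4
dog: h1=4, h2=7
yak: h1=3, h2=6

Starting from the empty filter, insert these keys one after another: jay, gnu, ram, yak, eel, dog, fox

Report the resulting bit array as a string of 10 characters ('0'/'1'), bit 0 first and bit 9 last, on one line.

Start: bits=0000000000
After insert 'jay': sets bits 2 6 -> bits=0010001000
After insert 'gnu': sets bits 1 7 -> bits=0110001100
After insert 'ram': sets bits 6 8 -> bits=0110001110
After insert 'yak': sets bits 3 6 -> bits=0111001110
After insert 'eel': sets bits 4 -> bits=0111101110
After insert 'dog': sets bits 4 7 -> bits=0111101110
After insert 'fox': sets bits 4 8 -> bits=0111101110

Answer: 0111101110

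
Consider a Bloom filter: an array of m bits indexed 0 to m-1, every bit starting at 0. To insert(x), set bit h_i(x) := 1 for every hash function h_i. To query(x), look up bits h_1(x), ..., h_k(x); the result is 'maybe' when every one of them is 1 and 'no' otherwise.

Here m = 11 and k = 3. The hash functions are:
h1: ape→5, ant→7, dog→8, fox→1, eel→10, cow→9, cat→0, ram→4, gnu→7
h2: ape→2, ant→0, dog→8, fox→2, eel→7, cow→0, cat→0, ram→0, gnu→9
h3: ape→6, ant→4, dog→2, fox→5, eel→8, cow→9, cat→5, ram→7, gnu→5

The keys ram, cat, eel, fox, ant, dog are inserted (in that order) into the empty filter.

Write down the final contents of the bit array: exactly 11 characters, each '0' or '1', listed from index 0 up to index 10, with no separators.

Start: bits=00000000000
After insert 'ram': sets bits 0 4 7 -> bits=10001001000
After insert 'cat': sets bits 0 5 -> bits=10001101000
After insert 'eel': sets bits 7 8 10 -> bits=10001101101
After insert 'fox': sets bits 1 2 5 -> bits=11101101101
After insert 'ant': sets bits 0 4 7 -> bits=11101101101
After insert 'dog': sets bits 2 8 -> bits=11101101101

Answer: 11101101101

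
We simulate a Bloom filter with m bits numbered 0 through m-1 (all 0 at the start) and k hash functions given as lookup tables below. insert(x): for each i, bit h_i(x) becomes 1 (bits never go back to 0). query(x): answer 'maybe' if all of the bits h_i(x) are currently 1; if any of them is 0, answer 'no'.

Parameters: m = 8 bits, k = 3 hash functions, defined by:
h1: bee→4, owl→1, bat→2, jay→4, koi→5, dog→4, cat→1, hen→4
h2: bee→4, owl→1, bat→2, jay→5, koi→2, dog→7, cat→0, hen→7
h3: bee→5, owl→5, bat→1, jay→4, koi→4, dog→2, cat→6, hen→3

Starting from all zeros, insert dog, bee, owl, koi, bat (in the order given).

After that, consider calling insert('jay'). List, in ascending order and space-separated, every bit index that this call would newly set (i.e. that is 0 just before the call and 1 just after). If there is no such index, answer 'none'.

Answer: none

Derivation:
Start: bits=00000000
After insert 'dog': sets bits 2 4 7 -> bits=00101001
After insert 'bee': sets bits 4 5 -> bits=00101101
After insert 'owl': sets bits 1 5 -> bits=01101101
After insert 'koi': sets bits 2 4 5 -> bits=01101101
After insert 'bat': sets bits 1 2 -> bits=01101101
insert 'jay' would touch bits 4 5; currently bit4=1, bit5=1
Bits that are 0 among those (would change 0->1): none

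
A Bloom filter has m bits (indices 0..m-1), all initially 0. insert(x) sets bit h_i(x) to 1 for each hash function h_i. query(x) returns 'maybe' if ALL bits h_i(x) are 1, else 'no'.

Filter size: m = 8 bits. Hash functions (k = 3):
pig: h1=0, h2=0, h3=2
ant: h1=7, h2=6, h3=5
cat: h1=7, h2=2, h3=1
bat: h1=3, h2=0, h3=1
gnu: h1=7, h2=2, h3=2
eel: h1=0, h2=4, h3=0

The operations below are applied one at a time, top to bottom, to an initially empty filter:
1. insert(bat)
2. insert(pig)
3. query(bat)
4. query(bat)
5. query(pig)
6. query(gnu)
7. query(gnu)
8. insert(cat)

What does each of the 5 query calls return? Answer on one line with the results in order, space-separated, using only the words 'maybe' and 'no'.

Start: bits=00000000
Op 1: insert bat -> sets bits 0 1 3 -> bits=11010000
Op 2: insert pig -> sets bits 0 2 -> bits=11110000
Op 3: query bat -> checks bit0=1, bit1=1, bit3=1 (all 1) -> maybe
Op 4: query bat -> checks bit0=1, bit1=1, bit3=1 (all 1) -> maybe
Op 5: query pig -> checks bit0=1, bit2=1 (all 1) -> maybe
Op 6: query gnu -> checks bit2=1, bit7=0 (has a 0) -> no
Op 7: query gnu -> checks bit2=1, bit7=0 (has a 0) -> no
Op 8: insert cat -> sets bits 1 2 7 -> bits=11110001
Query results in order: maybe maybe maybe no no

Answer: maybe maybe maybe no no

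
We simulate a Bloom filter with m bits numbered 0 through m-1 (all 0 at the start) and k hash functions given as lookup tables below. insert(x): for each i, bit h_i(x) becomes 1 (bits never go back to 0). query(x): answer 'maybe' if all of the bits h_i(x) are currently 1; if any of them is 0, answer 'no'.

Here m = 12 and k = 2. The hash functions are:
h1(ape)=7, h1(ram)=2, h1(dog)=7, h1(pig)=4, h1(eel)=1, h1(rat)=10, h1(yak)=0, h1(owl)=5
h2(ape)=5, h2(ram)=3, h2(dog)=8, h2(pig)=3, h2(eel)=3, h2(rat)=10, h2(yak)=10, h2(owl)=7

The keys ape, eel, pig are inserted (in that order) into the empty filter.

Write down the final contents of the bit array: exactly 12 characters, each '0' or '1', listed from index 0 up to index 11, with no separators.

Start: bits=000000000000
After insert 'ape': sets bits 5 7 -> bits=000001010000
After insert 'eel': sets bits 1 3 -> bits=010101010000
After insert 'pig': sets bits 3 4 -> bits=010111010000

Answer: 010111010000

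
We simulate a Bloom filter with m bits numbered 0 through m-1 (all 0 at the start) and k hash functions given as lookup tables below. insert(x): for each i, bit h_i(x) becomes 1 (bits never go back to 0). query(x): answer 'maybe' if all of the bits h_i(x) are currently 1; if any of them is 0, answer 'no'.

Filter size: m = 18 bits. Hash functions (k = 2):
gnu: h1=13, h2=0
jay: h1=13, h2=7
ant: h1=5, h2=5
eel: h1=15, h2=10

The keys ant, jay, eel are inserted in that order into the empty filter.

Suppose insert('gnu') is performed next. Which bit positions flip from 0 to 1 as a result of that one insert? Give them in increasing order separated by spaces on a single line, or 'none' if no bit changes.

Answer: 0

Derivation:
Start: bits=000000000000000000
After insert 'ant': sets bits 5 -> bits=000001000000000000
After insert 'jay': sets bits 7 13 -> bits=000001010000010000
After insert 'eel': sets bits 10 15 -> bits=000001010010010100
insert 'gnu' would touch bits 0 13; currently bit0=0, bit13=1
Bits that are 0 among those (would change 0->1): 0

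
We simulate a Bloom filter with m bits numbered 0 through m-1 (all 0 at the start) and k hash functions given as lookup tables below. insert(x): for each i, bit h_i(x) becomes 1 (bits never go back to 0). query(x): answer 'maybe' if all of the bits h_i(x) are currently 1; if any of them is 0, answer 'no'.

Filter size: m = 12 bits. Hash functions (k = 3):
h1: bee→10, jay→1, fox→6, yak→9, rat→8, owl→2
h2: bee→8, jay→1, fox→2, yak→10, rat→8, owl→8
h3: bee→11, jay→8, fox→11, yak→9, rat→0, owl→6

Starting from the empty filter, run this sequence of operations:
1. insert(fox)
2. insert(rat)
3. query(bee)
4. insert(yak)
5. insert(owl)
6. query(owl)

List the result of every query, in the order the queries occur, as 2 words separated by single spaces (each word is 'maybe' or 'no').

Start: bits=000000000000
Op 1: insert fox -> sets bits 2 6 11 -> bits=001000100001
Op 2: insert rat -> sets bits 0 8 -> bits=101000101001
Op 3: query bee -> checks bit8=1, bit10=0, bit11=1 (has a 0) -> no
Op 4: insert yak -> sets bits 9 10 -> bits=101000101111
Op 5: insert owl -> sets bits 2 6 8 -> bits=101000101111
Op 6: query owl -> checks bit2=1, bit6=1, bit8=1 (all 1) -> maybe
Query results in order: no maybe

Answer: no maybe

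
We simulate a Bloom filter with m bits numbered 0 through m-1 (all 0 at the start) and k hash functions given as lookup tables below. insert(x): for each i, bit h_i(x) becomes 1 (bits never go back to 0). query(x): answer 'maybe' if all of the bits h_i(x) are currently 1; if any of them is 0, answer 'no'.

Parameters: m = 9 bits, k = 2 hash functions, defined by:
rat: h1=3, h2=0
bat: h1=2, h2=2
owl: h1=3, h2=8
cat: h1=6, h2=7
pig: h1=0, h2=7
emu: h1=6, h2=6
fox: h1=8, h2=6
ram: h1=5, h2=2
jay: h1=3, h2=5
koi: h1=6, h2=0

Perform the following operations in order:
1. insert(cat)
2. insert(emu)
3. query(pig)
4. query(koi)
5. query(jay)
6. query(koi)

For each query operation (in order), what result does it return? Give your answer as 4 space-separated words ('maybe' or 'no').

Answer: no no no no

Derivation:
Start: bits=000000000
Op 1: insert cat -> sets bits 6 7 -> bits=000000110
Op 2: insert emu -> sets bits 6 -> bits=000000110
Op 3: query pig -> checks bit0=0, bit7=1 (has a 0) -> no
Op 4: query koi -> checks bit0=0, bit6=1 (has a 0) -> no
Op 5: query jay -> checks bit3=0, bit5=0 (has a 0) -> no
Op 6: query koi -> checks bit0=0, bit6=1 (has a 0) -> no
Query results in order: no no no no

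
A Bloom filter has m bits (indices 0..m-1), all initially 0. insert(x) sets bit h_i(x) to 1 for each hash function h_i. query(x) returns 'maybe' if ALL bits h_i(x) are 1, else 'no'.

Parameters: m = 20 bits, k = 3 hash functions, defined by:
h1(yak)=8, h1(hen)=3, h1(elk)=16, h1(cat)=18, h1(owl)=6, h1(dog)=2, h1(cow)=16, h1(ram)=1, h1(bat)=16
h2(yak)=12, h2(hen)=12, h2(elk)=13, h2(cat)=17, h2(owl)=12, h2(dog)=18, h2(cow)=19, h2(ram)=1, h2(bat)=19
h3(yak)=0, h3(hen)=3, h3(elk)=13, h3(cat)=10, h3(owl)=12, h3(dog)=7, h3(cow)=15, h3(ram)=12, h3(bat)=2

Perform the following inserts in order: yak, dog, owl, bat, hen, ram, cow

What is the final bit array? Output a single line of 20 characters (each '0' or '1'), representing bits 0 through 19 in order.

Answer: 11110011100010011011

Derivation:
Start: bits=00000000000000000000
After insert 'yak': sets bits 0 8 12 -> bits=10000000100010000000
After insert 'dog': sets bits 2 7 18 -> bits=10100001100010000010
After insert 'owl': sets bits 6 12 -> bits=10100011100010000010
After insert 'bat': sets bits 2 16 19 -> bits=10100011100010001011
After insert 'hen': sets bits 3 12 -> bits=10110011100010001011
After insert 'ram': sets bits 1 12 -> bits=11110011100010001011
After insert 'cow': sets bits 15 16 19 -> bits=11110011100010011011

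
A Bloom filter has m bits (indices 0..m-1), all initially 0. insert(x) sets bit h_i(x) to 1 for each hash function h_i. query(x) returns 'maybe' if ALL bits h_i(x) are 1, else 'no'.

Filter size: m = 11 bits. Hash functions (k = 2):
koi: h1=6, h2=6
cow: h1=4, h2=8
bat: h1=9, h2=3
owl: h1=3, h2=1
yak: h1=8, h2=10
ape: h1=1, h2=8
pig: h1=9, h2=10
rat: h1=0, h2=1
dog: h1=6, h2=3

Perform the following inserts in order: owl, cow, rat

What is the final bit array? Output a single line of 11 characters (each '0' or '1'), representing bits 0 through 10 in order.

Start: bits=00000000000
After insert 'owl': sets bits 1 3 -> bits=01010000000
After insert 'cow': sets bits 4 8 -> bits=01011000100
After insert 'rat': sets bits 0 1 -> bits=11011000100

Answer: 11011000100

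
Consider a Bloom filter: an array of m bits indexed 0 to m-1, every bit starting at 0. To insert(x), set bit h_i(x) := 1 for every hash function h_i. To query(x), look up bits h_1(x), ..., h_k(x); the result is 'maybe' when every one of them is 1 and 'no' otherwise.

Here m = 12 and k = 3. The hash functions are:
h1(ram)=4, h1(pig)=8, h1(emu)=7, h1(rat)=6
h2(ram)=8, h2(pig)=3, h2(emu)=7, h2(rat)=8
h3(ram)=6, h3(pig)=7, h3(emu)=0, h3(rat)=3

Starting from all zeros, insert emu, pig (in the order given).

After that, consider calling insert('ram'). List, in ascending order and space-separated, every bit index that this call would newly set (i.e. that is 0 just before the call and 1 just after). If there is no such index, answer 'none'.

Answer: 4 6

Derivation:
Start: bits=000000000000
After insert 'emu': sets bits 0 7 -> bits=100000010000
After insert 'pig': sets bits 3 7 8 -> bits=100100011000
insert 'ram' would touch bits 4 6 8; currently bit4=0, bit6=0, bit8=1
Bits that are 0 among those (would change 0->1): 4 6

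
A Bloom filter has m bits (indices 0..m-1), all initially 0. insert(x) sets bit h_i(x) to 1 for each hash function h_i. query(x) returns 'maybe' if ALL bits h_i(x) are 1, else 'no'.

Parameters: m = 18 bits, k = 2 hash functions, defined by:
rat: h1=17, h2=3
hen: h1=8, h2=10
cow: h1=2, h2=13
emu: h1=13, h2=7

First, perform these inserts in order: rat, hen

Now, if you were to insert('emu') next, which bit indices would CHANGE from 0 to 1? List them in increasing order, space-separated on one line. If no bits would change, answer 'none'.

Answer: 7 13

Derivation:
Start: bits=000000000000000000
After insert 'rat': sets bits 3 17 -> bits=000100000000000001
After insert 'hen': sets bits 8 10 -> bits=000100001010000001
insert 'emu' would touch bits 7 13; currently bit7=0, bit13=0
Bits that are 0 among those (would change 0->1): 7 13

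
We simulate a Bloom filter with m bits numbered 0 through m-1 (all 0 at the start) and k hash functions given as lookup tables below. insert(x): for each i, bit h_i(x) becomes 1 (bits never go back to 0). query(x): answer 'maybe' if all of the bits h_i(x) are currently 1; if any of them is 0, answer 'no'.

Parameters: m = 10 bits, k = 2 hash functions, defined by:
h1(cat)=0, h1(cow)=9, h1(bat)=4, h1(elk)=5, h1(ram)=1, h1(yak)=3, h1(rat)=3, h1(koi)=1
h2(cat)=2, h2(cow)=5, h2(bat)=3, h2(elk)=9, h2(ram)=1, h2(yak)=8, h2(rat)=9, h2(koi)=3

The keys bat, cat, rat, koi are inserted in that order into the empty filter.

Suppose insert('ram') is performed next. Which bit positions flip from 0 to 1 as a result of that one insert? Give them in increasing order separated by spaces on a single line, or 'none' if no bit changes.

Start: bits=0000000000
After insert 'bat': sets bits 3 4 -> bits=0001100000
After insert 'cat': sets bits 0 2 -> bits=1011100000
After insert 'rat': sets bits 3 9 -> bits=1011100001
After insert 'koi': sets bits 1 3 -> bits=1111100001
insert 'ram' would touch bits 1; currently bit1=1
Bits that are 0 among those (would change 0->1): none

Answer: none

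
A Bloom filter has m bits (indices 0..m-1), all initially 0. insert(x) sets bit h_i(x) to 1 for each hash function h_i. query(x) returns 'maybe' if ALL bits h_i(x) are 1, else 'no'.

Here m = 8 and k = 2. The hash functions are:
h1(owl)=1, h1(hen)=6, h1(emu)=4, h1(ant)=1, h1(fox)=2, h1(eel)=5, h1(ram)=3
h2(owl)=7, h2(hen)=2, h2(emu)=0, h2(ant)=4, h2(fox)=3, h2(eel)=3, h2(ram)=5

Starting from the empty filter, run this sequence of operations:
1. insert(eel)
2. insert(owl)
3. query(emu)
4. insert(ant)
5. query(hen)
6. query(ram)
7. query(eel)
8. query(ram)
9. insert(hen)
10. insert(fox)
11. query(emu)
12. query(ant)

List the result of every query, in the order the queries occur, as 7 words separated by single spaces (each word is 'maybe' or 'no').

Answer: no no maybe maybe maybe no maybe

Derivation:
Start: bits=00000000
Op 1: insert eel -> sets bits 3 5 -> bits=00010100
Op 2: insert owl -> sets bits 1 7 -> bits=01010101
Op 3: query emu -> checks bit0=0, bit4=0 (has a 0) -> no
Op 4: insert ant -> sets bits 1 4 -> bits=01011101
Op 5: query hen -> checks bit2=0, bit6=0 (has a 0) -> no
Op 6: query ram -> checks bit3=1, bit5=1 (all 1) -> maybe
Op 7: query eel -> checks bit3=1, bit5=1 (all 1) -> maybe
Op 8: query ram -> checks bit3=1, bit5=1 (all 1) -> maybe
Op 9: insert hen -> sets bits 2 6 -> bits=01111111
Op 10: insert fox -> sets bits 2 3 -> bits=01111111
Op 11: query emu -> checks bit0=0, bit4=1 (has a 0) -> no
Op 12: query ant -> checks bit1=1, bit4=1 (all 1) -> maybe
Query results in order: no no maybe maybe maybe no maybe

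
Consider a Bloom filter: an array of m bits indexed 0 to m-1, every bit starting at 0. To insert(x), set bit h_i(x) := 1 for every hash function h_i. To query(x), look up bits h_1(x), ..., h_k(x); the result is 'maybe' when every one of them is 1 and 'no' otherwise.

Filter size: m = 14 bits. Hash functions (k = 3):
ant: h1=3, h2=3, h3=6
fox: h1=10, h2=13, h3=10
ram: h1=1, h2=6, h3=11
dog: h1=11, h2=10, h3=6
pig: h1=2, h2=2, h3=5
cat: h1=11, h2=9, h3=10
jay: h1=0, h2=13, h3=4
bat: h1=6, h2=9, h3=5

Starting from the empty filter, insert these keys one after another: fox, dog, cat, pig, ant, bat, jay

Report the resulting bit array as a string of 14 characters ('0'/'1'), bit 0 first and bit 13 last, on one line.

Answer: 10111110011101

Derivation:
Start: bits=00000000000000
After insert 'fox': sets bits 10 13 -> bits=00000000001001
After insert 'dog': sets bits 6 10 11 -> bits=00000010001101
After insert 'cat': sets bits 9 10 11 -> bits=00000010011101
After insert 'pig': sets bits 2 5 -> bits=00100110011101
After insert 'ant': sets bits 3 6 -> bits=00110110011101
After insert 'bat': sets bits 5 6 9 -> bits=00110110011101
After insert 'jay': sets bits 0 4 13 -> bits=10111110011101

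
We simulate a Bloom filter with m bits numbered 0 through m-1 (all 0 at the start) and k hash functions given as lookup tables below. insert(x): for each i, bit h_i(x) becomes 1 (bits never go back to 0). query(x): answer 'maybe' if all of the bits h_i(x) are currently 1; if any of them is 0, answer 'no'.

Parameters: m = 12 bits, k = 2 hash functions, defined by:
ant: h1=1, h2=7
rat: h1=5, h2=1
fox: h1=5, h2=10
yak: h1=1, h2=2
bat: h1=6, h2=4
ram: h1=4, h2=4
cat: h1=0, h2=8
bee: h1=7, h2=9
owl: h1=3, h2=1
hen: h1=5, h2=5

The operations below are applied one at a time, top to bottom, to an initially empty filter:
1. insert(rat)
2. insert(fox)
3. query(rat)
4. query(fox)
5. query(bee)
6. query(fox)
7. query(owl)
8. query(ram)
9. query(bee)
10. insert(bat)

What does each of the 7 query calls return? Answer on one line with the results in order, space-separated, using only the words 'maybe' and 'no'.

Start: bits=000000000000
Op 1: insert rat -> sets bits 1 5 -> bits=010001000000
Op 2: insert fox -> sets bits 5 10 -> bits=010001000010
Op 3: query rat -> checks bit1=1, bit5=1 (all 1) -> maybe
Op 4: query fox -> checks bit5=1, bit10=1 (all 1) -> maybe
Op 5: query bee -> checks bit7=0, bit9=0 (has a 0) -> no
Op 6: query fox -> checks bit5=1, bit10=1 (all 1) -> maybe
Op 7: query owl -> checks bit1=1, bit3=0 (has a 0) -> no
Op 8: query ram -> checks bit4=0 (has a 0) -> no
Op 9: query bee -> checks bit7=0, bit9=0 (has a 0) -> no
Op 10: insert bat -> sets bits 4 6 -> bits=010011100010
Query results in order: maybe maybe no maybe no no no

Answer: maybe maybe no maybe no no no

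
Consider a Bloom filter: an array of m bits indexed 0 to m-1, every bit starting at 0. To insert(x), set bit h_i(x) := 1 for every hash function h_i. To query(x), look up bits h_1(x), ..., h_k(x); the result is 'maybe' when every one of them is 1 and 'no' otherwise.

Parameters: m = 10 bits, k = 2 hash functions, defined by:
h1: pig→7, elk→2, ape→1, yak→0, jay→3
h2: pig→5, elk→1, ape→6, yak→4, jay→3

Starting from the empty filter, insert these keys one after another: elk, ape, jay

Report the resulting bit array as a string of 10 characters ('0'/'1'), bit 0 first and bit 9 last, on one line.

Start: bits=0000000000
After insert 'elk': sets bits 1 2 -> bits=0110000000
After insert 'ape': sets bits 1 6 -> bits=0110001000
After insert 'jay': sets bits 3 -> bits=0111001000

Answer: 0111001000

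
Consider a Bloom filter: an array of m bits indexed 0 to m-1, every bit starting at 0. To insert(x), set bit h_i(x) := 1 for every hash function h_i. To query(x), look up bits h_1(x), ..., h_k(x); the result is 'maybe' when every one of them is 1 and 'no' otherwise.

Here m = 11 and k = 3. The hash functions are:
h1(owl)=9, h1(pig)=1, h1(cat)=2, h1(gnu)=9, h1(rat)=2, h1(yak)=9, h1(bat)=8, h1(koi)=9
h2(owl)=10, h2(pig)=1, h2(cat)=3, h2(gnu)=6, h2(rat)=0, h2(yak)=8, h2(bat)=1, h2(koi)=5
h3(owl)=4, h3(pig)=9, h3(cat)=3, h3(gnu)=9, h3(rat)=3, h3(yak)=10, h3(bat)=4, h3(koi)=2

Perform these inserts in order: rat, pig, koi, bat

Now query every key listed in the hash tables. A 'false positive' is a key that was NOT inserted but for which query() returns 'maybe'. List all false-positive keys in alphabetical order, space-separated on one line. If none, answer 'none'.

Start: bits=00000000000
After insert 'rat': sets bits 0 2 3 -> bits=10110000000
After insert 'pig': sets bits 1 9 -> bits=11110000010
After insert 'koi': sets bits 2 5 9 -> bits=11110100010
After insert 'bat': sets bits 1 4 8 -> bits=11111100110
Not inserted: cat gnu owl yak — query each against bits=11111100110:
query cat: checks bit2=1, bit3=1 (all 1) -> maybe => FALSE POSITIVE
query gnu: checks bit6=0, bit9=1 (has a 0) -> no => not a false positive
query owl: checks bit4=1, bit9=1, bit10=0 (has a 0) -> no => not a false positive
query yak: checks bit8=1, bit9=1, bit10=0 (has a 0) -> no => not a false positive
False positives (alphabetical): cat

Answer: cat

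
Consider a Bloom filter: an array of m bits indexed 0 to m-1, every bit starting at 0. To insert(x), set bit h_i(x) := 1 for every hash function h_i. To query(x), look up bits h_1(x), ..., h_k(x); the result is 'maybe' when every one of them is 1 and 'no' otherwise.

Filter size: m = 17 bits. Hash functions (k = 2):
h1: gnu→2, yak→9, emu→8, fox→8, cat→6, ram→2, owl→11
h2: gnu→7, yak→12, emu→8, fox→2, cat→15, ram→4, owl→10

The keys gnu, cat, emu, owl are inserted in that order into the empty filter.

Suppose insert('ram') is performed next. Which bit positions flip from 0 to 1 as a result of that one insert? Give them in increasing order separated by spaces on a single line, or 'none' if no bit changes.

Answer: 4

Derivation:
Start: bits=00000000000000000
After insert 'gnu': sets bits 2 7 -> bits=00100001000000000
After insert 'cat': sets bits 6 15 -> bits=00100011000000010
After insert 'emu': sets bits 8 -> bits=00100011100000010
After insert 'owl': sets bits 10 11 -> bits=00100011101100010
insert 'ram' would touch bits 2 4; currently bit2=1, bit4=0
Bits that are 0 among those (would change 0->1): 4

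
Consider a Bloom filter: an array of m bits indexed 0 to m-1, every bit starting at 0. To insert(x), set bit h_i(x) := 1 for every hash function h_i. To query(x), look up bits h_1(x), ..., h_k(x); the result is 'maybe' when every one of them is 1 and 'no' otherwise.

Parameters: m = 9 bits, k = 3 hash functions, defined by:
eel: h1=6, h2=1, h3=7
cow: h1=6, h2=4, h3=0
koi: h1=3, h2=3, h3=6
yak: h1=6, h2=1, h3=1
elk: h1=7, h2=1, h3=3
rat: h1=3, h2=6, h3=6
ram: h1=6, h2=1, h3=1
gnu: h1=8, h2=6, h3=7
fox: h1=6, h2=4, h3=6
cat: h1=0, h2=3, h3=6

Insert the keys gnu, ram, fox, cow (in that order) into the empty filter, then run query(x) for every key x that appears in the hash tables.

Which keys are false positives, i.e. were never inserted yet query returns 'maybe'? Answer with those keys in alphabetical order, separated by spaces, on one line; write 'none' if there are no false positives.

Start: bits=000000000
After insert 'gnu': sets bits 6 7 8 -> bits=000000111
After insert 'ram': sets bits 1 6 -> bits=010000111
After insert 'fox': sets bits 4 6 -> bits=010010111
After insert 'cow': sets bits 0 4 6 -> bits=110010111
Not inserted: cat eel elk koi rat yak — query each against bits=110010111:
query cat: checks bit0=1, bit3=0, bit6=1 (has a 0) -> no => not a false positive
query eel: checks bit1=1, bit6=1, bit7=1 (all 1) -> maybe => FALSE POSITIVE
query elk: checks bit1=1, bit3=0, bit7=1 (has a 0) -> no => not a false positive
query koi: checks bit3=0, bit6=1 (has a 0) -> no => not a false positive
query rat: checks bit3=0, bit6=1 (has a 0) -> no => not a false positive
query yak: checks bit1=1, bit6=1 (all 1) -> maybe => FALSE POSITIVE
False positives (alphabetical): eel yak

Answer: eel yak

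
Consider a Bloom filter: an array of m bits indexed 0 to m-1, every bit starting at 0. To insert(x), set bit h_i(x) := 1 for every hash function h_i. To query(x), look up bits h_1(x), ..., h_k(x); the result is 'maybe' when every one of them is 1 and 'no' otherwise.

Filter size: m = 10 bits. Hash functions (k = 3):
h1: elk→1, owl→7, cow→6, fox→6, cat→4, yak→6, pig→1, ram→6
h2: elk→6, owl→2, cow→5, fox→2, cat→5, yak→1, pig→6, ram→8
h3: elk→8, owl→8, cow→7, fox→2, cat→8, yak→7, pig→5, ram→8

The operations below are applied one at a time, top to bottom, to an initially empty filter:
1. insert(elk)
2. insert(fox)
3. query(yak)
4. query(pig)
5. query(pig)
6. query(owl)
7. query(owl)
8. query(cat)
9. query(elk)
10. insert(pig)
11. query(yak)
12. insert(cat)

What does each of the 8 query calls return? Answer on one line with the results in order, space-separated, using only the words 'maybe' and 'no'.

Answer: no no no no no no maybe no

Derivation:
Start: bits=0000000000
Op 1: insert elk -> sets bits 1 6 8 -> bits=0100001010
Op 2: insert fox -> sets bits 2 6 -> bits=0110001010
Op 3: query yak -> checks bit1=1, bit6=1, bit7=0 (has a 0) -> no
Op 4: query pig -> checks bit1=1, bit5=0, bit6=1 (has a 0) -> no
Op 5: query pig -> checks bit1=1, bit5=0, bit6=1 (has a 0) -> no
Op 6: query owl -> checks bit2=1, bit7=0, bit8=1 (has a 0) -> no
Op 7: query owl -> checks bit2=1, bit7=0, bit8=1 (has a 0) -> no
Op 8: query cat -> checks bit4=0, bit5=0, bit8=1 (has a 0) -> no
Op 9: query elk -> checks bit1=1, bit6=1, bit8=1 (all 1) -> maybe
Op 10: insert pig -> sets bits 1 5 6 -> bits=0110011010
Op 11: query yak -> checks bit1=1, bit6=1, bit7=0 (has a 0) -> no
Op 12: insert cat -> sets bits 4 5 8 -> bits=0110111010
Query results in order: no no no no no no maybe no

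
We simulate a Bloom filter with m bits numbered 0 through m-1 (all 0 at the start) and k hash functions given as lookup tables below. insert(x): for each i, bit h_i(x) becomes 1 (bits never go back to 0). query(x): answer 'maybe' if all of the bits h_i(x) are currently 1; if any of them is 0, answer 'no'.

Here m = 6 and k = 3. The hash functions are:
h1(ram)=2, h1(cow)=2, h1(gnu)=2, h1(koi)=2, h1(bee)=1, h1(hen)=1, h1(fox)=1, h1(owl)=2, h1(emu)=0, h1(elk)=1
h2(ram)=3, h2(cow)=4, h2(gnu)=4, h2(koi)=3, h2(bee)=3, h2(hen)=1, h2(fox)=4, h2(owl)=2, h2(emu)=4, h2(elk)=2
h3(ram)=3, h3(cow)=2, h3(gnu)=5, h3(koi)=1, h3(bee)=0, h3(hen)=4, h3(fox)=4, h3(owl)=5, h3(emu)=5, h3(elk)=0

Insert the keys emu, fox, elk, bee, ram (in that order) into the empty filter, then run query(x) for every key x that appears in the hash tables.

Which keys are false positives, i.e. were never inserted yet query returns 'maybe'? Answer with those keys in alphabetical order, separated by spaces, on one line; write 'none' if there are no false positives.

Start: bits=000000
After insert 'emu': sets bits 0 4 5 -> bits=100011
After insert 'fox': sets bits 1 4 -> bits=110011
After insert 'elk': sets bits 0 1 2 -> bits=111011
After insert 'bee': sets bits 0 1 3 -> bits=111111
After insert 'ram': sets bits 2 3 -> bits=111111
Not inserted: cow gnu hen koi owl — query each against bits=111111:
query cow: checks bit2=1, bit4=1 (all 1) -> maybe => FALSE POSITIVE
query gnu: checks bit2=1, bit4=1, bit5=1 (all 1) -> maybe => FALSE POSITIVE
query hen: checks bit1=1, bit4=1 (all 1) -> maybe => FALSE POSITIVE
query koi: checks bit1=1, bit2=1, bit3=1 (all 1) -> maybe => FALSE POSITIVE
query owl: checks bit2=1, bit5=1 (all 1) -> maybe => FALSE POSITIVE
False positives (alphabetical): cow gnu hen koi owl

Answer: cow gnu hen koi owl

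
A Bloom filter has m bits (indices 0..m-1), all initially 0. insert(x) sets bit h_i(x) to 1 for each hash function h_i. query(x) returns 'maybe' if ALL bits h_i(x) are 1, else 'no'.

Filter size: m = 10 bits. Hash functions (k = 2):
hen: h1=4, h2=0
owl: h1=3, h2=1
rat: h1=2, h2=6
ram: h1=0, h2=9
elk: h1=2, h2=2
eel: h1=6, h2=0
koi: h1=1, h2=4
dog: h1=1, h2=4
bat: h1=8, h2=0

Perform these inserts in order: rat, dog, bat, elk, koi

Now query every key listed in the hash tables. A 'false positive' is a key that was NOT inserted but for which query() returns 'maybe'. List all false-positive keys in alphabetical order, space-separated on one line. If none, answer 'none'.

Start: bits=0000000000
After insert 'rat': sets bits 2 6 -> bits=0010001000
After insert 'dog': sets bits 1 4 -> bits=0110101000
After insert 'bat': sets bits 0 8 -> bits=1110101010
After insert 'elk': sets bits 2 -> bits=1110101010
After insert 'koi': sets bits 1 4 -> bits=1110101010
Not inserted: eel hen owl ram — query each against bits=1110101010:
query eel: checks bit0=1, bit6=1 (all 1) -> maybe => FALSE POSITIVE
query hen: checks bit0=1, bit4=1 (all 1) -> maybe => FALSE POSITIVE
query owl: checks bit1=1, bit3=0 (has a 0) -> no => not a false positive
query ram: checks bit0=1, bit9=0 (has a 0) -> no => not a false positive
False positives (alphabetical): eel hen

Answer: eel hen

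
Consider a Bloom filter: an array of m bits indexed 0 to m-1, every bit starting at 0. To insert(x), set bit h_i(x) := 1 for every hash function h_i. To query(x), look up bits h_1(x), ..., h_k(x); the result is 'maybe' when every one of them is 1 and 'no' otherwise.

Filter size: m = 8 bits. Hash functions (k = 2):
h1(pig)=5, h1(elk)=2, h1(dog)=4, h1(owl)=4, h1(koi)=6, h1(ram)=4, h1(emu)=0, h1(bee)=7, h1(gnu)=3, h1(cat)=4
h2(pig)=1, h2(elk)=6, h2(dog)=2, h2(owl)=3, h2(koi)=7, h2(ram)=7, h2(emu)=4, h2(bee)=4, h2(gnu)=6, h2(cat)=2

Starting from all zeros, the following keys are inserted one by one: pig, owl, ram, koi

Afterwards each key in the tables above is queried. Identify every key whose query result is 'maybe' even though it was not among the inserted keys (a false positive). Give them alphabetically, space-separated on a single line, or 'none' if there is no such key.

Start: bits=00000000
After insert 'pig': sets bits 1 5 -> bits=01000100
After insert 'owl': sets bits 3 4 -> bits=01011100
After insert 'ram': sets bits 4 7 -> bits=01011101
After insert 'koi': sets bits 6 7 -> bits=01011111
Not inserted: bee cat dog elk emu gnu — query each against bits=01011111:
query bee: checks bit4=1, bit7=1 (all 1) -> maybe => FALSE POSITIVE
query cat: checks bit2=0, bit4=1 (has a 0) -> no => not a false positive
query dog: checks bit2=0, bit4=1 (has a 0) -> no => not a false positive
query elk: checks bit2=0, bit6=1 (has a 0) -> no => not a false positive
query emu: checks bit0=0, bit4=1 (has a 0) -> no => not a false positive
query gnu: checks bit3=1, bit6=1 (all 1) -> maybe => FALSE POSITIVE
False positives (alphabetical): bee gnu

Answer: bee gnu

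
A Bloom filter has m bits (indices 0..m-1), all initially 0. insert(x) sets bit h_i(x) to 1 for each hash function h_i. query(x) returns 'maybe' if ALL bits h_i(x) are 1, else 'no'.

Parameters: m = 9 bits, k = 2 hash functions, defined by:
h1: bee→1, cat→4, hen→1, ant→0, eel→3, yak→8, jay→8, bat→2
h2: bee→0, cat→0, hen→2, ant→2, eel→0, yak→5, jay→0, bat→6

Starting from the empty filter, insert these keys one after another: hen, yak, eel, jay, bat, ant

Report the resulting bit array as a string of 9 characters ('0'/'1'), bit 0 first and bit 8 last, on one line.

Answer: 111101101

Derivation:
Start: bits=000000000
After insert 'hen': sets bits 1 2 -> bits=011000000
After insert 'yak': sets bits 5 8 -> bits=011001001
After insert 'eel': sets bits 0 3 -> bits=111101001
After insert 'jay': sets bits 0 8 -> bits=111101001
After insert 'bat': sets bits 2 6 -> bits=111101101
After insert 'ant': sets bits 0 2 -> bits=111101101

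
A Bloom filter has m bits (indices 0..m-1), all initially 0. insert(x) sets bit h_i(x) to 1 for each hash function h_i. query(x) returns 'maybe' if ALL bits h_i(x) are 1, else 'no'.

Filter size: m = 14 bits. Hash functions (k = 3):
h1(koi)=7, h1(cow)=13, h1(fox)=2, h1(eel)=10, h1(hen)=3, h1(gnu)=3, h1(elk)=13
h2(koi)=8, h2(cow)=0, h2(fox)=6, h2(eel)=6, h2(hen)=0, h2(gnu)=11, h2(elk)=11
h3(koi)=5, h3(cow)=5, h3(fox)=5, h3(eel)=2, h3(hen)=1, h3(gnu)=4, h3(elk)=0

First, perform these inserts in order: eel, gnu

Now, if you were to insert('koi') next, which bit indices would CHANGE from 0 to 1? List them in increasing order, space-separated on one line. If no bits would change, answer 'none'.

Answer: 5 7 8

Derivation:
Start: bits=00000000000000
After insert 'eel': sets bits 2 6 10 -> bits=00100010001000
After insert 'gnu': sets bits 3 4 11 -> bits=00111010001100
insert 'koi' would touch bits 5 7 8; currently bit5=0, bit7=0, bit8=0
Bits that are 0 among those (would change 0->1): 5 7 8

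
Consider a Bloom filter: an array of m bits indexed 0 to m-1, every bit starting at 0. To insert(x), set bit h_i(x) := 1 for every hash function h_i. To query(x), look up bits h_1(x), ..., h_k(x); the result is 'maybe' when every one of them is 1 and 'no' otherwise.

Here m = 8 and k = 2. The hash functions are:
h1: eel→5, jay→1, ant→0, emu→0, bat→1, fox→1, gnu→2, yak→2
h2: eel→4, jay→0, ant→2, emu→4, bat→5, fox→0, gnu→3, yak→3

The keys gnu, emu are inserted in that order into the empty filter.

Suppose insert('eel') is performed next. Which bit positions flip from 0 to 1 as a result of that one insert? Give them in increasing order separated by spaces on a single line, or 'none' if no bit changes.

Answer: 5

Derivation:
Start: bits=00000000
After insert 'gnu': sets bits 2 3 -> bits=00110000
After insert 'emu': sets bits 0 4 -> bits=10111000
insert 'eel' would touch bits 4 5; currently bit4=1, bit5=0
Bits that are 0 among those (would change 0->1): 5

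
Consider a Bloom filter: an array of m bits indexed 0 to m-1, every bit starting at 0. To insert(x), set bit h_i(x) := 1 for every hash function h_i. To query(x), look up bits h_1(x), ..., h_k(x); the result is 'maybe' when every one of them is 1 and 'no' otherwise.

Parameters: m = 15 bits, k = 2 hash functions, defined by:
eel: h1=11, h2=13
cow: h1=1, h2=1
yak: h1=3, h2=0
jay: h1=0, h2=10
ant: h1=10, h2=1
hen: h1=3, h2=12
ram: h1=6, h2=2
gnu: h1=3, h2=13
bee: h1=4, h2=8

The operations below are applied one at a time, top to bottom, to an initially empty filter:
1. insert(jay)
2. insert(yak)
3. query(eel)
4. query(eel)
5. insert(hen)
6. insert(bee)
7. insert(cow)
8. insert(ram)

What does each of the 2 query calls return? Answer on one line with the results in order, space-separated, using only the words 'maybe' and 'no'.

Start: bits=000000000000000
Op 1: insert jay -> sets bits 0 10 -> bits=100000000010000
Op 2: insert yak -> sets bits 0 3 -> bits=100100000010000
Op 3: query eel -> checks bit11=0, bit13=0 (has a 0) -> no
Op 4: query eel -> checks bit11=0, bit13=0 (has a 0) -> no
Op 5: insert hen -> sets bits 3 12 -> bits=100100000010100
Op 6: insert bee -> sets bits 4 8 -> bits=100110001010100
Op 7: insert cow -> sets bits 1 -> bits=110110001010100
Op 8: insert ram -> sets bits 2 6 -> bits=111110101010100
Query results in order: no no

Answer: no no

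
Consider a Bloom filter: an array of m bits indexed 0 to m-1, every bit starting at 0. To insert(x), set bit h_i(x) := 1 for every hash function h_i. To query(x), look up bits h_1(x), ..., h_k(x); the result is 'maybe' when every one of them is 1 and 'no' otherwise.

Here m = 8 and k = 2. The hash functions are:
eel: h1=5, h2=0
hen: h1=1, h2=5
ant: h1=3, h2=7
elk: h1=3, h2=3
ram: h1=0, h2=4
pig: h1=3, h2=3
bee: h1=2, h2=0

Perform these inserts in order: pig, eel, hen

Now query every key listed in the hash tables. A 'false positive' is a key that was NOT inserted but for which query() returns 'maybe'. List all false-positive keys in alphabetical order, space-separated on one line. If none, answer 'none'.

Answer: elk

Derivation:
Start: bits=00000000
After insert 'pig': sets bits 3 -> bits=00010000
After insert 'eel': sets bits 0 5 -> bits=10010100
After insert 'hen': sets bits 1 5 -> bits=11010100
Not inserted: ant bee elk ram — query each against bits=11010100:
query ant: checks bit3=1, bit7=0 (has a 0) -> no => not a false positive
query bee: checks bit0=1, bit2=0 (has a 0) -> no => not a false positive
query elk: checks bit3=1 (all 1) -> maybe => FALSE POSITIVE
query ram: checks bit0=1, bit4=0 (has a 0) -> no => not a false positive
False positives (alphabetical): elk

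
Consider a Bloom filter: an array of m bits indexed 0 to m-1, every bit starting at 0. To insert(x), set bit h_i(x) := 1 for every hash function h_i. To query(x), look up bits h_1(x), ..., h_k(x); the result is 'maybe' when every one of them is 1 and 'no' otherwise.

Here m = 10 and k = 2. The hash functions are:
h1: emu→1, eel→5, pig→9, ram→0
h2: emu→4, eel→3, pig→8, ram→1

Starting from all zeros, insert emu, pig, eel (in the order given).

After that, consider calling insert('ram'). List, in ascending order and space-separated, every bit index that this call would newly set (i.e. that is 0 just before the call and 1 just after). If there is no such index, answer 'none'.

Start: bits=0000000000
After insert 'emu': sets bits 1 4 -> bits=0100100000
After insert 'pig': sets bits 8 9 -> bits=0100100011
After insert 'eel': sets bits 3 5 -> bits=0101110011
insert 'ram' would touch bits 0 1; currently bit0=0, bit1=1
Bits that are 0 among those (would change 0->1): 0

Answer: 0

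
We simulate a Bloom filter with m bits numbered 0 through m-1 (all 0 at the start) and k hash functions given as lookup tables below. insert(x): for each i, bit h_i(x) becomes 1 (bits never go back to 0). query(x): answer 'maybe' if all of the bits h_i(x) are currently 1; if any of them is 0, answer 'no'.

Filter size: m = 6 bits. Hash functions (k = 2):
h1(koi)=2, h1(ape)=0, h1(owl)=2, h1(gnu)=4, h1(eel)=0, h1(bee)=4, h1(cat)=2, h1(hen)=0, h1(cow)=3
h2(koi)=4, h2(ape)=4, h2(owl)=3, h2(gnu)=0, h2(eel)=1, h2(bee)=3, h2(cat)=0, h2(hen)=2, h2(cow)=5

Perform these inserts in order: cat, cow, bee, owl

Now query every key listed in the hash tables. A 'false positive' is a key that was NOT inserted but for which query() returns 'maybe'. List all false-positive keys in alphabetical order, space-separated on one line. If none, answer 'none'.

Answer: ape gnu hen koi

Derivation:
Start: bits=000000
After insert 'cat': sets bits 0 2 -> bits=101000
After insert 'cow': sets bits 3 5 -> bits=101101
After insert 'bee': sets bits 3 4 -> bits=101111
After insert 'owl': sets bits 2 3 -> bits=101111
Not inserted: ape eel gnu hen koi — query each against bits=101111:
query ape: checks bit0=1, bit4=1 (all 1) -> maybe => FALSE POSITIVE
query eel: checks bit0=1, bit1=0 (has a 0) -> no => not a false positive
query gnu: checks bit0=1, bit4=1 (all 1) -> maybe => FALSE POSITIVE
query hen: checks bit0=1, bit2=1 (all 1) -> maybe => FALSE POSITIVE
query koi: checks bit2=1, bit4=1 (all 1) -> maybe => FALSE POSITIVE
False positives (alphabetical): ape gnu hen koi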